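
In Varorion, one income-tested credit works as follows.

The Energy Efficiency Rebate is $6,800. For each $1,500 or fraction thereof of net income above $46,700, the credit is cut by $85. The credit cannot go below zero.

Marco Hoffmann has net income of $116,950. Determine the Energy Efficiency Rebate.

$2,805

Energy Efficiency Rebate: income exceeds $46,700 by $70,250, which is 47 full-or-partial $1,500 increments; reduction = 47 × $85 = $3,995, leaving $2,805.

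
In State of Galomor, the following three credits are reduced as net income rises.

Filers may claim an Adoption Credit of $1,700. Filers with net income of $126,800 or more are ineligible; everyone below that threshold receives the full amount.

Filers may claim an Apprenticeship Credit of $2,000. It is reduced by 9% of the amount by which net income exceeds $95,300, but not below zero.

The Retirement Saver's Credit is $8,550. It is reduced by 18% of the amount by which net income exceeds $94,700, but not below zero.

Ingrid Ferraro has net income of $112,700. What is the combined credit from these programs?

$7,444

Adoption Credit: $112,700 is below the $126,800 cutoff, so the full $1,700 applies.
Apprenticeship Credit: 9% of the $17,400 excess over $95,300 is $1,566; credit = $2,000 − $1,566 = $434.
Retirement Saver's Credit: 18% of the $18,000 excess over $94,700 is $3,240; credit = $8,550 − $3,240 = $5,310.
Total: $1,700 + $434 + $5,310 = $7,444.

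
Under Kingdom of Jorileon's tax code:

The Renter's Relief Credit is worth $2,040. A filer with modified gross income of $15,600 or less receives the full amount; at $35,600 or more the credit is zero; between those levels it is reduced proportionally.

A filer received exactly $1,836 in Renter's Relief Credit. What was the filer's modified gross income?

$17,600

$1,836 is 1,836/2,040 of the full $2,040, so 204/2,040 of the $20,000 range has been used: income = $15,600 + $20,000 × 204/2,040 = $17,600.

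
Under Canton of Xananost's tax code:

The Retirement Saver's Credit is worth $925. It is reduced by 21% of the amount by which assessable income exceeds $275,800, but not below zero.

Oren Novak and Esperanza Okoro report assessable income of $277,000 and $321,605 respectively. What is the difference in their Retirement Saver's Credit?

Oren ($277,000): Retirement Saver's Credit: 21% of the $1,200 excess over $275,800 is $252; credit = $925 − $252 = $673.
Esperanza ($321,605): Retirement Saver's Credit: 21% of the $45,805 excess over $275,800 is $9,619.05 ≥ base, so the credit is $0.
Difference: |$673 − $0| = $673.

$673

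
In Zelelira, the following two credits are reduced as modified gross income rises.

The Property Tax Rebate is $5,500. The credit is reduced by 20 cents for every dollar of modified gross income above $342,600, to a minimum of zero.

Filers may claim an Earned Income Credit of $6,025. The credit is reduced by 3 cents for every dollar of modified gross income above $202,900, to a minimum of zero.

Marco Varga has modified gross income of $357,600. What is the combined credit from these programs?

Property Tax Rebate: 20% of the $15,000 excess over $342,600 is $3,000; credit = $5,500 − $3,000 = $2,500.
Earned Income Credit: 3% of the $154,700 excess over $202,900 is $4,641; credit = $6,025 − $4,641 = $1,384.
Total: $2,500 + $1,384 = $3,884.

$3,884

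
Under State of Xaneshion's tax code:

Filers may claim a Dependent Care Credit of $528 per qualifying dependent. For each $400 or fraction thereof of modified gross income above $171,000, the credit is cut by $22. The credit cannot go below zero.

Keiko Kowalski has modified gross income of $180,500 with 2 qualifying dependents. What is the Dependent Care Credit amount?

Dependent Care Credit: base = 2 × $528 = $1,056. income exceeds $171,000 by $9,500, which is 24 full-or-partial $400 increments; reduction = 24 × $22 = $528, leaving $528.

$528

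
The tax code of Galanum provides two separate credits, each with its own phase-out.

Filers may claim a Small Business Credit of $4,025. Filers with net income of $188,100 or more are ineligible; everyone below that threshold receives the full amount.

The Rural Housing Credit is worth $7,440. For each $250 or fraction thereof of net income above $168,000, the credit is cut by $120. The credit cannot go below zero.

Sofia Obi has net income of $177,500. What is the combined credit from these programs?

$6,905

Small Business Credit: $177,500 is below the $188,100 cutoff, so the full $4,025 applies.
Rural Housing Credit: income exceeds $168,000 by $9,500, which is 38 full-or-partial $250 increments; reduction = 38 × $120 = $4,560, leaving $2,880.
Total: $4,025 + $2,880 = $6,905.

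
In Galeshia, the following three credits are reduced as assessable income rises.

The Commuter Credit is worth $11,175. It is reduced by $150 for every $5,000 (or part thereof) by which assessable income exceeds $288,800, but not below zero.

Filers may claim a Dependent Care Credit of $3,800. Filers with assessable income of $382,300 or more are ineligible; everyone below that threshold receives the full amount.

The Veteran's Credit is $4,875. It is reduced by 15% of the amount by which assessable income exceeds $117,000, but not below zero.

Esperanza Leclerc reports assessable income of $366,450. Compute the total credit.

Commuter Credit: income exceeds $288,800 by $77,650, which is 16 full-or-partial $5,000 increments; reduction = 16 × $150 = $2,400, leaving $8,775.
Dependent Care Credit: $366,450 is below the $382,300 cutoff, so the full $3,800 applies.
Veteran's Credit: 15% of the $249,450 excess over $117,000 is $37,417.50 ≥ base, so the credit is $0.
Total: $8,775 + $3,800 + $0 = $12,575.

$12,575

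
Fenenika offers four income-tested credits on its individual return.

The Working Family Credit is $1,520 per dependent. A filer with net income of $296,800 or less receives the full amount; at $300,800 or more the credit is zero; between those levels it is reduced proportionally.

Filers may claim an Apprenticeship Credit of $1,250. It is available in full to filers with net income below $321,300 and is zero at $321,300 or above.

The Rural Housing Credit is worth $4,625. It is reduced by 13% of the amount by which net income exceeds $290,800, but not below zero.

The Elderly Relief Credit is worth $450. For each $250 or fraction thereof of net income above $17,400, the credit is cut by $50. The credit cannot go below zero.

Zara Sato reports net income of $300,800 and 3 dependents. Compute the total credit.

Working Family Credit: base = 3 × $1,520 = $4,560. $300,800 is at or above $300,800, so the credit is $0.
Apprenticeship Credit: $300,800 is below the $321,300 cutoff, so the full $1,250 applies.
Rural Housing Credit: 13% of the $10,000 excess over $290,800 is $1,300; credit = $4,625 − $1,300 = $3,325.
Elderly Relief Credit: income exceeds $17,400 by $283,400 → 1134 increments × $50 = $56,700 ≥ base, so the credit is $0.
Total: $0 + $1,250 + $3,325 + $0 = $4,575.

$4,575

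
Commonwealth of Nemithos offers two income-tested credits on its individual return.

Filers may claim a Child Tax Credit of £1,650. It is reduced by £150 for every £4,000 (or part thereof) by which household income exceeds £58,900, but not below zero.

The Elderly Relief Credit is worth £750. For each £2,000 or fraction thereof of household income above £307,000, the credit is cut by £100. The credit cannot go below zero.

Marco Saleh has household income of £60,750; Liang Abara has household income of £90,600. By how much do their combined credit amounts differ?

Marco (£60,750): Child Tax Credit: income exceeds £58,900 by £1,850, which is 1 full-or-partial £4,000 increment; reduction = 1 × £150 = £150, leaving £1,500. Elderly Relief Credit: £60,750 is at or below the £307,000 threshold, so the full £750 applies. total £1,500 + £750 = £2,250
Liang (£90,600): Child Tax Credit: income exceeds £58,900 by £31,700, which is 8 full-or-partial £4,000 increments; reduction = 8 × £150 = £1,200, leaving £450. Elderly Relief Credit: £90,600 is at or below the £307,000 threshold, so the full £750 applies. total £450 + £750 = £1,200
Difference: |£2,250 − £1,200| = £1,050.

£1,050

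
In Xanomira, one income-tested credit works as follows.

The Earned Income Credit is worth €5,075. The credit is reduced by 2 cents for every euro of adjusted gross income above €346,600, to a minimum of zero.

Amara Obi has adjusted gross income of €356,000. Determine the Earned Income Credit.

€4,887

Earned Income Credit: 2% of the €9,400 excess over €346,600 is €188; credit = €5,075 − €188 = €4,887.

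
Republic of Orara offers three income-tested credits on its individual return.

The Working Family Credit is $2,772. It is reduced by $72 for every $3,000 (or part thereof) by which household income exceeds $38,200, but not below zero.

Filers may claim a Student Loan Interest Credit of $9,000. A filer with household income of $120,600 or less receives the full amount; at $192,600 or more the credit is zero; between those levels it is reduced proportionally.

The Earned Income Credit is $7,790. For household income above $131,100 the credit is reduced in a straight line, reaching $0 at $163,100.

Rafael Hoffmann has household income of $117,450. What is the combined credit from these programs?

Working Family Credit: income exceeds $38,200 by $79,250, which is 27 full-or-partial $3,000 increments; reduction = 27 × $72 = $1,944, leaving $828.
Student Loan Interest Credit: $117,450 is at or below the $120,600 threshold, so the full $9,000 applies.
Earned Income Credit: $117,450 is at or below the $131,100 threshold, so the full $7,790 applies.
Total: $828 + $9,000 + $7,790 = $17,618.

$17,618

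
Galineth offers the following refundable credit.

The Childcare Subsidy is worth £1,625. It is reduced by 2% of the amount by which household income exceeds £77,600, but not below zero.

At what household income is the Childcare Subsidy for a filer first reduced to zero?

£158,850

The credit falls by 2% of each pound above £77,600, so it reaches zero when the excess is £1,625 / 2% = £81,250: income = £77,600 + £81,250 = £158,850.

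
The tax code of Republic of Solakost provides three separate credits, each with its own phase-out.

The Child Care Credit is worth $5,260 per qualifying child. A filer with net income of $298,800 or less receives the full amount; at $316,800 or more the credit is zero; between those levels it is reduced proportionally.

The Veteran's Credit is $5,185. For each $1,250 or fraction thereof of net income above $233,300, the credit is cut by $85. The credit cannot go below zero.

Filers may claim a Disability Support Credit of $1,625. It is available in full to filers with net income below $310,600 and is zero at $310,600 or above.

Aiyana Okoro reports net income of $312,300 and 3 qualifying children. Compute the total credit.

$3,945

Child Care Credit: base = 3 × $5,260 = $15,780. $312,300 is $13,500 into a $18,000 phase-out range, leaving 4,500/18,000 of the credit: $15,780 × 4,500/18,000 = $3,945.
Veteran's Credit: income exceeds $233,300 by $79,000 → 64 increments × $85 = $5,440 ≥ base, so the credit is $0.
Disability Support Credit: $312,300 meets or exceeds the $310,600 cutoff, so the credit is $0.
Total: $3,945 + $0 + $0 = $3,945.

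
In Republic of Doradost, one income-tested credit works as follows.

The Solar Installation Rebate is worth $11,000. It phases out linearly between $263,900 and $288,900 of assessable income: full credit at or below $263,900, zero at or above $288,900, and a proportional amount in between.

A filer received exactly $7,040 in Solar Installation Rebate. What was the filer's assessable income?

$7,040 is 7,040/11,000 of the full $11,000, so 3,960/11,000 of the $25,000 range has been used: income = $263,900 + $25,000 × 3,960/11,000 = $272,900.

$272,900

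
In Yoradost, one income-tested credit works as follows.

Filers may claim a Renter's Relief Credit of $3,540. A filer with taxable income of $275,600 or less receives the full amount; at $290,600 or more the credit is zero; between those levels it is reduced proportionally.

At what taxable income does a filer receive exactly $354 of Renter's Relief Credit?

$354 is 354/3,540 of the full $3,540, so 3,186/3,540 of the $15,000 range has been used: income = $275,600 + $15,000 × 3,186/3,540 = $289,100.

$289,100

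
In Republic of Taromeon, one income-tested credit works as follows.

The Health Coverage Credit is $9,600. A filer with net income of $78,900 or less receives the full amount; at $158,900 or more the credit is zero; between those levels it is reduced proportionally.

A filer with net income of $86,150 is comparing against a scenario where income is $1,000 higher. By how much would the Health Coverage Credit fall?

At $86,150 — $86,150 is $7,250 into a $80,000 phase-out range, leaving 72,750/80,000 of the credit: $9,600 × 72,750/80,000 = $8,730.
At $87,150 — $87,150 is $8,250 into a $80,000 phase-out range, leaving 71,750/80,000 of the credit: $9,600 × 71,750/80,000 = $8,610.
Lost: $8,730 − $8,610 = $120.

$120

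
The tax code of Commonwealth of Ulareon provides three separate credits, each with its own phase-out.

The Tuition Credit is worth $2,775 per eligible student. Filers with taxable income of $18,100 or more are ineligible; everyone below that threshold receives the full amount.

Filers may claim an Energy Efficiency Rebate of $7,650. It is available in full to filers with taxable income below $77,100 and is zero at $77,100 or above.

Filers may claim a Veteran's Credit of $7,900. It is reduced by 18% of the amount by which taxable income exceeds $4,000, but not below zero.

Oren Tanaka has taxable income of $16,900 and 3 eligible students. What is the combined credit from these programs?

Tuition Credit: base = 3 × $2,775 = $8,325. $16,900 is below the $18,100 cutoff, so the full $8,325 applies.
Energy Efficiency Rebate: $16,900 is below the $77,100 cutoff, so the full $7,650 applies.
Veteran's Credit: 18% of the $12,900 excess over $4,000 is $2,322; credit = $7,900 − $2,322 = $5,578.
Total: $8,325 + $7,650 + $5,578 = $21,553.

$21,553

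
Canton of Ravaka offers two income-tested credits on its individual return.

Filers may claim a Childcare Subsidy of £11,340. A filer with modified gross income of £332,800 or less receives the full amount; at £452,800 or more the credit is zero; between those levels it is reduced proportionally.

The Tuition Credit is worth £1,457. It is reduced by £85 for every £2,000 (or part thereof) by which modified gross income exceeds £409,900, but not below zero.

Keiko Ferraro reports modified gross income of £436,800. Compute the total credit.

£1,779

Childcare Subsidy: £436,800 is £104,000 into a £120,000 phase-out range, leaving 16,000/120,000 of the credit: £11,340 × 16,000/120,000 = £1,512.
Tuition Credit: income exceeds £409,900 by £26,900, which is 14 full-or-partial £2,000 increments; reduction = 14 × £85 = £1,190, leaving £267.
Total: £1,512 + £267 = £1,779.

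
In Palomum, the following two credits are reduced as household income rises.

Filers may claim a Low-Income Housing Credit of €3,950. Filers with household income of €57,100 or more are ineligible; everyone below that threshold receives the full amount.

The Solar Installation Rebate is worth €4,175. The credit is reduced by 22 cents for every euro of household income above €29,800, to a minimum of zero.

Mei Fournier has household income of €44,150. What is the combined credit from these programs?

€4,968

Low-Income Housing Credit: €44,150 is below the €57,100 cutoff, so the full €3,950 applies.
Solar Installation Rebate: 22% of the €14,350 excess over €29,800 is €3,157; credit = €4,175 − €3,157 = €1,018.
Total: €3,950 + €1,018 = €4,968.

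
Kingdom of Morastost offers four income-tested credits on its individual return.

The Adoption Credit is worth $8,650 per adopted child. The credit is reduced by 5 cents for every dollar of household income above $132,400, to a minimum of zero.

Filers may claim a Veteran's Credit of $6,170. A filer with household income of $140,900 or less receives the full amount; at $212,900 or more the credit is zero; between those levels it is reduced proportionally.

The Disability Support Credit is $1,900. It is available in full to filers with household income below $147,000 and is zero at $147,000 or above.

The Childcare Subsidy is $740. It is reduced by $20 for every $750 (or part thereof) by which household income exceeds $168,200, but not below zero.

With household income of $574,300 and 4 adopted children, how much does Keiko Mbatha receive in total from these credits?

$12,505

Adoption Credit: base = 4 × $8,650 = $34,600. 5% of the $441,900 excess over $132,400 is $22,095; credit = $34,600 − $22,095 = $12,505.
Veteran's Credit: $574,300 is at or above $212,900, so the credit is $0.
Disability Support Credit: $574,300 meets or exceeds the $147,000 cutoff, so the credit is $0.
Childcare Subsidy: income exceeds $168,200 by $406,100 → 542 increments × $20 = $10,840 ≥ base, so the credit is $0.
Total: $12,505 + $0 + $0 + $0 = $12,505.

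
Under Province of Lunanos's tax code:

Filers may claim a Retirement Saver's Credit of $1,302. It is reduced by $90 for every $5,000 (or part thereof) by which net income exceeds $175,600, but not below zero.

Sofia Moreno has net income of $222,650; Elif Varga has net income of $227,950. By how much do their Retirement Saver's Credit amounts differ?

$90

Sofia ($222,650): Retirement Saver's Credit: income exceeds $175,600 by $47,050, which is 10 full-or-partial $5,000 increments; reduction = 10 × $90 = $900, leaving $402.
Elif ($227,950): Retirement Saver's Credit: income exceeds $175,600 by $52,350, which is 11 full-or-partial $5,000 increments; reduction = 11 × $90 = $990, leaving $312.
Difference: |$402 − $312| = $90.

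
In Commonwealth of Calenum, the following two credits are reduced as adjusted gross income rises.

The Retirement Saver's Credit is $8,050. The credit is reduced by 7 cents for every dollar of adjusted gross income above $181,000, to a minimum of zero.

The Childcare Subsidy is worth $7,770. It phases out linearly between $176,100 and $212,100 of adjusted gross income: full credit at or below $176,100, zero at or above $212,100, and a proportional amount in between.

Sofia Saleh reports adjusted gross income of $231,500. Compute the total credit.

Retirement Saver's Credit: 7% of the $50,500 excess over $181,000 is $3,535; credit = $8,050 − $3,535 = $4,515.
Childcare Subsidy: $231,500 is at or above $212,100, so the credit is $0.
Total: $4,515 + $0 = $4,515.

$4,515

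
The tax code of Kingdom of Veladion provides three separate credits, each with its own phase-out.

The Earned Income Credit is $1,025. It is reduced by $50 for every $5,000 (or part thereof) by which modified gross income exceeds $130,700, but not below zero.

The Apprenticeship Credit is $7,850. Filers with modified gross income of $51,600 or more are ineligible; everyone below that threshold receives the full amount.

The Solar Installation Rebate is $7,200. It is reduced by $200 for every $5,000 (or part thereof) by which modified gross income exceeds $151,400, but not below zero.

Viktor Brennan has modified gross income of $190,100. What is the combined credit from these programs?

Earned Income Credit: income exceeds $130,700 by $59,400, which is 12 full-or-partial $5,000 increments; reduction = 12 × $50 = $600, leaving $425.
Apprenticeship Credit: $190,100 meets or exceeds the $51,600 cutoff, so the credit is $0.
Solar Installation Rebate: income exceeds $151,400 by $38,700, which is 8 full-or-partial $5,000 increments; reduction = 8 × $200 = $1,600, leaving $5,600.
Total: $425 + $0 + $5,600 = $6,025.

$6,025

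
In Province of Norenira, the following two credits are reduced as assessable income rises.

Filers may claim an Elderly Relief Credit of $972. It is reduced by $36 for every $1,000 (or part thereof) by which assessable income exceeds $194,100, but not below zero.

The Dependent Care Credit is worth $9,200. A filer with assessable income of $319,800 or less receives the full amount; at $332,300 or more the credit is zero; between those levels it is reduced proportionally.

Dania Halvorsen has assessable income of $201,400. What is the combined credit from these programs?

Elderly Relief Credit: income exceeds $194,100 by $7,300, which is 8 full-or-partial $1,000 increments; reduction = 8 × $36 = $288, leaving $684.
Dependent Care Credit: $201,400 is at or below the $319,800 threshold, so the full $9,200 applies.
Total: $684 + $9,200 = $9,884.

$9,884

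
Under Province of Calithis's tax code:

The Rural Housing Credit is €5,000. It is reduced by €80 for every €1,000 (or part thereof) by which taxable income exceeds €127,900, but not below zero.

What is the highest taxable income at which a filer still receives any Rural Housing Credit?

After 62 increments the reduction is 62 × €80 = €4,960, leaving €40; one more increment wipes it out. Increment 62 ends at excess 62 × €1,000 = €62,000, so the highest qualifying income is €127,900 + €62,000 = €189,900.

€189,900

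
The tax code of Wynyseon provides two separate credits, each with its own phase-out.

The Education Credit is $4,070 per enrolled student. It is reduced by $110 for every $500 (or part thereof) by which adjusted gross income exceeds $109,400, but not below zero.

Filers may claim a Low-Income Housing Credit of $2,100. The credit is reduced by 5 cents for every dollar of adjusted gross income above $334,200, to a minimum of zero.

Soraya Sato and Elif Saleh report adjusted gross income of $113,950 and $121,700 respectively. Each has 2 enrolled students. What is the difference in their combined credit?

$1,650

Soraya ($113,950): Education Credit: base = 2 × $4,070 = $8,140. income exceeds $109,400 by $4,550, which is 10 full-or-partial $500 increments; reduction = 10 × $110 = $1,100, leaving $7,040. Low-Income Housing Credit: $113,950 is at or below the $334,200 threshold, so the full $2,100 applies. total $7,040 + $2,100 = $9,140
Elif ($121,700): Education Credit: base = 2 × $4,070 = $8,140. income exceeds $109,400 by $12,300, which is 25 full-or-partial $500 increments; reduction = 25 × $110 = $2,750, leaving $5,390. Low-Income Housing Credit: $121,700 is at or below the $334,200 threshold, so the full $2,100 applies. total $5,390 + $2,100 = $7,490
Difference: |$9,140 − $7,490| = $1,650.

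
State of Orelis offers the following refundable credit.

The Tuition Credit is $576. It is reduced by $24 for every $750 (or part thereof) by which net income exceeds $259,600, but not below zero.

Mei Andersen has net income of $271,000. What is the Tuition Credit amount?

$192

Tuition Credit: income exceeds $259,600 by $11,400, which is 16 full-or-partial $750 increments; reduction = 16 × $24 = $384, leaving $192.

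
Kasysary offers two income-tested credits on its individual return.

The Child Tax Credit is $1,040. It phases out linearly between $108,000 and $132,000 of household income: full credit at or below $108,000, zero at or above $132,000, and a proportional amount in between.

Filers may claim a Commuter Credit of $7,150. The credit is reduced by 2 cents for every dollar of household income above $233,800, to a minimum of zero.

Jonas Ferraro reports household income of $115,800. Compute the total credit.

$7,852

Child Tax Credit: $115,800 is $7,800 into a $24,000 phase-out range, leaving 16,200/24,000 of the credit: $1,040 × 16,200/24,000 = $702.
Commuter Credit: $115,800 is at or below the $233,800 threshold, so the full $7,150 applies.
Total: $702 + $7,150 = $7,852.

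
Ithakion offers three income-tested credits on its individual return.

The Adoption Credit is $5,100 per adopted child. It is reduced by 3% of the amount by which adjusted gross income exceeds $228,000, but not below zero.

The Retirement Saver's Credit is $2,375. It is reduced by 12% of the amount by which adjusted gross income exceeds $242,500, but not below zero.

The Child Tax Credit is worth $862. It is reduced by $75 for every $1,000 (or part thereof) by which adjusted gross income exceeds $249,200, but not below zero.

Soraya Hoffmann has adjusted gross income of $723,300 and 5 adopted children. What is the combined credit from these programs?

Adoption Credit: base = 5 × $5,100 = $25,500. 3% of the $495,300 excess over $228,000 is $14,859; credit = $25,500 − $14,859 = $10,641.
Retirement Saver's Credit: 12% of the $480,800 excess over $242,500 is $57,696 ≥ base, so the credit is $0.
Child Tax Credit: income exceeds $249,200 by $474,100 → 475 increments × $75 = $35,625 ≥ base, so the credit is $0.
Total: $10,641 + $0 + $0 = $10,641.

$10,641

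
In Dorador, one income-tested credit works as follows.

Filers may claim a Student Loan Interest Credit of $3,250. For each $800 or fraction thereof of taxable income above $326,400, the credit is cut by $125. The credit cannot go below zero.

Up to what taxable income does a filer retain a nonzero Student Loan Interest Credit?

After 25 increments the reduction is 25 × $125 = $3,125, leaving $125; one more increment wipes it out. Increment 25 ends at excess 25 × $800 = $20,000, so the highest qualifying income is $326,400 + $20,000 = $346,400.

$346,400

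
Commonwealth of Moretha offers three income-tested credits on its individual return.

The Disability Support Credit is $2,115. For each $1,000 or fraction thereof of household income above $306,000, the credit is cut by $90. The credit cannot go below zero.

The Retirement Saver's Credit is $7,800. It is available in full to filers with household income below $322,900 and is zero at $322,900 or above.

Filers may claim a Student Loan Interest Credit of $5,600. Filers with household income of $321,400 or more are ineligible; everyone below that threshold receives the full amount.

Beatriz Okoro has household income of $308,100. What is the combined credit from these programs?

Disability Support Credit: income exceeds $306,000 by $2,100, which is 3 full-or-partial $1,000 increments; reduction = 3 × $90 = $270, leaving $1,845.
Retirement Saver's Credit: $308,100 is below the $322,900 cutoff, so the full $7,800 applies.
Student Loan Interest Credit: $308,100 is below the $321,400 cutoff, so the full $5,600 applies.
Total: $1,845 + $7,800 + $5,600 = $15,245.

$15,245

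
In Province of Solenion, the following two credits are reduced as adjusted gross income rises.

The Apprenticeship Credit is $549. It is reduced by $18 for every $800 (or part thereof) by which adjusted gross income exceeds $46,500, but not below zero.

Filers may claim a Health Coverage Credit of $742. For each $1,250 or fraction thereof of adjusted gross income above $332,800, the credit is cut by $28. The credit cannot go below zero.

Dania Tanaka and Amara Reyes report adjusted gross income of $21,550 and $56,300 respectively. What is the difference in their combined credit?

Dania ($21,550): Apprenticeship Credit: $21,550 is at or below the $46,500 threshold, so the full $549 applies. Health Coverage Credit: $21,550 is at or below the $332,800 threshold, so the full $742 applies. total $549 + $742 = $1,291
Amara ($56,300): Apprenticeship Credit: income exceeds $46,500 by $9,800, which is 13 full-or-partial $800 increments; reduction = 13 × $18 = $234, leaving $315. Health Coverage Credit: $56,300 is at or below the $332,800 threshold, so the full $742 applies. total $315 + $742 = $1,057
Difference: |$1,291 − $1,057| = $234.

$234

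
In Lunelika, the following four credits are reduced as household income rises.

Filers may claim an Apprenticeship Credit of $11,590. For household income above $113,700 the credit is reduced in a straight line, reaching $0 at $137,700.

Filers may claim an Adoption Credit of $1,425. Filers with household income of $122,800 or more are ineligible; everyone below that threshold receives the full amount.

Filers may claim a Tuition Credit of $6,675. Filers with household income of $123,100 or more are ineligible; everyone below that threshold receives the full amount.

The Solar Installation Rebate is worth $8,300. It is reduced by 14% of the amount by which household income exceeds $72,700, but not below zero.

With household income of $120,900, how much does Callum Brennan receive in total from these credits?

Apprenticeship Credit: $120,900 is $7,200 into a $24,000 phase-out range, leaving 16,800/24,000 of the credit: $11,590 × 16,800/24,000 = $8,113.
Adoption Credit: $120,900 is below the $122,800 cutoff, so the full $1,425 applies.
Tuition Credit: $120,900 is below the $123,100 cutoff, so the full $6,675 applies.
Solar Installation Rebate: 14% of the $48,200 excess over $72,700 is $6,748; credit = $8,300 − $6,748 = $1,552.
Total: $8,113 + $1,425 + $6,675 + $1,552 = $17,765.

$17,765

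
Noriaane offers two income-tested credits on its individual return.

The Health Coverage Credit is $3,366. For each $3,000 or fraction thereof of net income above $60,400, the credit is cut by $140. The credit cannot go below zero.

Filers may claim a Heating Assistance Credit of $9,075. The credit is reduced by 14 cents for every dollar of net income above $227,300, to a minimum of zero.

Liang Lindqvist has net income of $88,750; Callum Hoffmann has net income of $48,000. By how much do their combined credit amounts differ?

Liang ($88,750): Health Coverage Credit: income exceeds $60,400 by $28,350, which is 10 full-or-partial $3,000 increments; reduction = 10 × $140 = $1,400, leaving $1,966. Heating Assistance Credit: $88,750 is at or below the $227,300 threshold, so the full $9,075 applies. total $1,966 + $9,075 = $11,041
Callum ($48,000): Health Coverage Credit: $48,000 is at or below the $60,400 threshold, so the full $3,366 applies. Heating Assistance Credit: $48,000 is at or below the $227,300 threshold, so the full $9,075 applies. total $3,366 + $9,075 = $12,441
Difference: |$11,041 − $12,441| = $1,400.

$1,400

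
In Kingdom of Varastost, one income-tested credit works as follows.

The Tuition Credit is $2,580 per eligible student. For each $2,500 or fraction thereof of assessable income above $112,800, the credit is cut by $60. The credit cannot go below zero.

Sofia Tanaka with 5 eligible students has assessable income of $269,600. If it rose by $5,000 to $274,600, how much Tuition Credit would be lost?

$120

At $269,600 — base = 5 × $2,580 = $12,900. income exceeds $112,800 by $156,800, which is 63 full-or-partial $2,500 increments; reduction = 63 × $60 = $3,780, leaving $9,120.
At $274,600 — base = 5 × $2,580 = $12,900. income exceeds $112,800 by $161,800, which is 65 full-or-partial $2,500 increments; reduction = 65 × $60 = $3,900, leaving $9,000.
Lost: $9,120 − $9,000 = $120.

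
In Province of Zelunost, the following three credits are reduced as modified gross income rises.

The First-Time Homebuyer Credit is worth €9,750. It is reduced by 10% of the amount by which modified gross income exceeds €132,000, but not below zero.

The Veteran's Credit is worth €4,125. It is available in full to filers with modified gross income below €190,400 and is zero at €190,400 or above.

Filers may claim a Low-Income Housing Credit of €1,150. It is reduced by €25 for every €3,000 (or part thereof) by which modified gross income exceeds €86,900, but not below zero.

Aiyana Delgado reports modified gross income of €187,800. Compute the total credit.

First-Time Homebuyer Credit: 10% of the €55,800 excess over €132,000 is €5,580; credit = €9,750 − €5,580 = €4,170.
Veteran's Credit: €187,800 is below the €190,400 cutoff, so the full €4,125 applies.
Low-Income Housing Credit: income exceeds €86,900 by €100,900, which is 34 full-or-partial €3,000 increments; reduction = 34 × €25 = €850, leaving €300.
Total: €4,170 + €4,125 + €300 = €8,595.

€8,595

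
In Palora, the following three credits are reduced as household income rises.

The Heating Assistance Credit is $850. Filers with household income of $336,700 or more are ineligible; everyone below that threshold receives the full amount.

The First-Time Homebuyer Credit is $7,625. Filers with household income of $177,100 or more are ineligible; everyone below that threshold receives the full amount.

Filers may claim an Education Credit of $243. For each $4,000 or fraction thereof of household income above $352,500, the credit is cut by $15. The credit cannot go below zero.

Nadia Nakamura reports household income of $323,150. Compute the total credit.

$1,093

Heating Assistance Credit: $323,150 is below the $336,700 cutoff, so the full $850 applies.
First-Time Homebuyer Credit: $323,150 meets or exceeds the $177,100 cutoff, so the credit is $0.
Education Credit: $323,150 is at or below the $352,500 threshold, so the full $243 applies.
Total: $850 + $0 + $243 = $1,093.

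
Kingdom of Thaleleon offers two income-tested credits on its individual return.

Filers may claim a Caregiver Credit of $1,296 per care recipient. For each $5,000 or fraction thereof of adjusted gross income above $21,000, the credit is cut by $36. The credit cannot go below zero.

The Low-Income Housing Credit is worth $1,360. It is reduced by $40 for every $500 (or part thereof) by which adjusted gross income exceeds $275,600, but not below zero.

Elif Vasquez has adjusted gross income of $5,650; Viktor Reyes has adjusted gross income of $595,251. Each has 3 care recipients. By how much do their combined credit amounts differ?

$5,248

Elif ($5,650): Caregiver Credit: base = 3 × $1,296 = $3,888. $5,650 is at or below the $21,000 threshold, so the full $3,888 applies. Low-Income Housing Credit: $5,650 is at or below the $275,600 threshold, so the full $1,360 applies. total $3,888 + $1,360 = $5,248
Viktor ($595,251): Caregiver Credit: base = 3 × $1,296 = $3,888. income exceeds $21,000 by $574,251 → 115 increments × $36 = $4,140 ≥ base, so the credit is $0. Low-Income Housing Credit: income exceeds $275,600 by $319,651 → 640 increments × $40 = $25,600 ≥ base, so the credit is $0. total $0 + $0 = $0
Difference: |$5,248 − $0| = $5,248.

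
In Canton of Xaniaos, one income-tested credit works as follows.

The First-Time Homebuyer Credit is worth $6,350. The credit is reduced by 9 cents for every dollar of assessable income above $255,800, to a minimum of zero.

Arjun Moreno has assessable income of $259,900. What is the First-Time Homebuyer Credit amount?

$5,981

First-Time Homebuyer Credit: 9% of the $4,100 excess over $255,800 is $369; credit = $6,350 − $369 = $5,981.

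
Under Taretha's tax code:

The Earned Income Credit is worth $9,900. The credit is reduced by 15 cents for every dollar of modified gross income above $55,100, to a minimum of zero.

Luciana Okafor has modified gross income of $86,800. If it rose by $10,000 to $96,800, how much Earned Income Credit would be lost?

At $86,800 — 15% of the $31,700 excess over $55,100 is $4,755; credit = $9,900 − $4,755 = $5,145.
At $96,800 — 15% of the $41,700 excess over $55,100 is $6,255; credit = $9,900 − $6,255 = $3,645.
Lost: $5,145 − $3,645 = $1,500.

$1,500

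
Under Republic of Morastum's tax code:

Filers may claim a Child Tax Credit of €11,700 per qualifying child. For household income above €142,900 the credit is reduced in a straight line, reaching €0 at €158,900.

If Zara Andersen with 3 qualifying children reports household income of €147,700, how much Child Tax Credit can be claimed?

€24,570

Child Tax Credit: base = 3 × €11,700 = €35,100. €147,700 is €4,800 into a €16,000 phase-out range, leaving 11,200/16,000 of the credit: €35,100 × 11,200/16,000 = €24,570.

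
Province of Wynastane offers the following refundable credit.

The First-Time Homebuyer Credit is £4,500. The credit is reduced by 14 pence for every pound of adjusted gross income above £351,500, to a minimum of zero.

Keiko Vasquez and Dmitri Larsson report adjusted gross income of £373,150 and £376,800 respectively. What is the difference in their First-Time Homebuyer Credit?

£511

Keiko (£373,150): First-Time Homebuyer Credit: 14% of the £21,650 excess over £351,500 is £3,031; credit = £4,500 − £3,031 = £1,469.
Dmitri (£376,800): First-Time Homebuyer Credit: 14% of the £25,300 excess over £351,500 is £3,542; credit = £4,500 − £3,542 = £958.
Difference: |£1,469 − £958| = £511.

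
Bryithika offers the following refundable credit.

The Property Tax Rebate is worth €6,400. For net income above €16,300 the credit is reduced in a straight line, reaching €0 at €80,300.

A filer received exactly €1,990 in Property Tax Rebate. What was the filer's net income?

€1,990 is 1,990/6,400 of the full €6,400, so 4,410/6,400 of the €64,000 range has been used: income = €16,300 + €64,000 × 4,410/6,400 = €60,400.

€60,400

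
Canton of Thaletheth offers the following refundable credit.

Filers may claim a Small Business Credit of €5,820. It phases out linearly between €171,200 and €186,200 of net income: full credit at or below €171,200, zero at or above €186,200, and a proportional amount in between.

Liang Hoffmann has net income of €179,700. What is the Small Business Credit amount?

Small Business Credit: €179,700 is €8,500 into a €15,000 phase-out range, leaving 6,500/15,000 of the credit: €5,820 × 6,500/15,000 = €2,522.

€2,522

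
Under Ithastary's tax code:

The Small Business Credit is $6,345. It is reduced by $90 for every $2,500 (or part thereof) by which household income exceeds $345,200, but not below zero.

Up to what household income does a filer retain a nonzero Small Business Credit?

After 70 increments the reduction is 70 × $90 = $6,300, leaving $45; one more increment wipes it out. Increment 70 ends at excess 70 × $2,500 = $175,000, so the highest qualifying income is $345,200 + $175,000 = $520,200.

$520,200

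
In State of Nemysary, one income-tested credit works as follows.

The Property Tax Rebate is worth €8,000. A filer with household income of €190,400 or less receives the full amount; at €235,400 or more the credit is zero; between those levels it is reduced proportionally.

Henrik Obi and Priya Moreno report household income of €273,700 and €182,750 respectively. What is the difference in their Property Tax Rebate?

€8,000

Henrik (€273,700): Property Tax Rebate: €273,700 is at or above €235,400, so the credit is €0.
Priya (€182,750): Property Tax Rebate: €182,750 is at or below the €190,400 threshold, so the full €8,000 applies.
Difference: |€0 − €8,000| = €8,000.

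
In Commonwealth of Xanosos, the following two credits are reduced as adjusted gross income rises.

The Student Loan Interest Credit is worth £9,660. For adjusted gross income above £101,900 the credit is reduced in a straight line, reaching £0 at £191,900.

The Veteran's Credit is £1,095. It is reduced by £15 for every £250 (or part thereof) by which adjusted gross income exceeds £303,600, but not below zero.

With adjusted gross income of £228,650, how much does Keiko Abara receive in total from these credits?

Student Loan Interest Credit: £228,650 is at or above £191,900, so the credit is £0.
Veteran's Credit: £228,650 is at or below the £303,600 threshold, so the full £1,095 applies.
Total: £0 + £1,095 = £1,095.

£1,095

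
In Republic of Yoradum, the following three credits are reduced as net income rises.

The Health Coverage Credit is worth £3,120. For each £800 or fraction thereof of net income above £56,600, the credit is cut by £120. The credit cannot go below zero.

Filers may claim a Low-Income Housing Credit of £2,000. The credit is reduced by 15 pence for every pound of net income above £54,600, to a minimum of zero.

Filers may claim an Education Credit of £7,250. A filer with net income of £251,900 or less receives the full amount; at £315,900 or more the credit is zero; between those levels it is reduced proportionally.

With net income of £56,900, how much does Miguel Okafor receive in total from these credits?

Health Coverage Credit: income exceeds £56,600 by £300, which is 1 full-or-partial £800 increment; reduction = 1 × £120 = £120, leaving £3,000.
Low-Income Housing Credit: 15% of the £2,300 excess over £54,600 is £345; credit = £2,000 − £345 = £1,655.
Education Credit: £56,900 is at or below the £251,900 threshold, so the full £7,250 applies.
Total: £3,000 + £1,655 + £7,250 = £11,905.

£11,905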